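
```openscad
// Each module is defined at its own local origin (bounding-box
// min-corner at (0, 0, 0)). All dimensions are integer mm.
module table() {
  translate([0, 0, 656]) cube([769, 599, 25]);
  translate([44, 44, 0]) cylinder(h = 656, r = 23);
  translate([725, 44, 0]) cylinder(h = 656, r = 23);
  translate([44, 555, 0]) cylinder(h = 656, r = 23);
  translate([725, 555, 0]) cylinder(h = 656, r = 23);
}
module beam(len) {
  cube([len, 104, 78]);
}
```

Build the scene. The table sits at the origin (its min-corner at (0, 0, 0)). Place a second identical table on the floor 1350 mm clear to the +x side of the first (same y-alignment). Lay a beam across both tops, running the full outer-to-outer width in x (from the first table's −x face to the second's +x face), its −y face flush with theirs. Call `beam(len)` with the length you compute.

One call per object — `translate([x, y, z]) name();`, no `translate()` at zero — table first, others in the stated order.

table();
translate([2119, 0, 0]) table();
translate([0, 0, 681]) beam(2888);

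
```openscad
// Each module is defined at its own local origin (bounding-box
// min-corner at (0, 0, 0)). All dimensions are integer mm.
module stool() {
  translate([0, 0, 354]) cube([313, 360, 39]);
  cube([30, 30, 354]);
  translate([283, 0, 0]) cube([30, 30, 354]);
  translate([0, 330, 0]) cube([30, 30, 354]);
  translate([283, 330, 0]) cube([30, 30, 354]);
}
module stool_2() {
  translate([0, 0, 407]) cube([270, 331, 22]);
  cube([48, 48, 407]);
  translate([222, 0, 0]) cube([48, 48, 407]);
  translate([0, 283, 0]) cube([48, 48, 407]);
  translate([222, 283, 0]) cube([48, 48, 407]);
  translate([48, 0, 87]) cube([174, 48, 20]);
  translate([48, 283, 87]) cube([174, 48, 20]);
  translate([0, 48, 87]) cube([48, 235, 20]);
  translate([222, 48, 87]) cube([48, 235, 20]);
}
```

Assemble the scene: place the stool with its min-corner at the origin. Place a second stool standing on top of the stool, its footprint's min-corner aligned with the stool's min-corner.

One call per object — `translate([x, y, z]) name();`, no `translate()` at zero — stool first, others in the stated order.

stool();
translate([0, 0, 393]) stool_2();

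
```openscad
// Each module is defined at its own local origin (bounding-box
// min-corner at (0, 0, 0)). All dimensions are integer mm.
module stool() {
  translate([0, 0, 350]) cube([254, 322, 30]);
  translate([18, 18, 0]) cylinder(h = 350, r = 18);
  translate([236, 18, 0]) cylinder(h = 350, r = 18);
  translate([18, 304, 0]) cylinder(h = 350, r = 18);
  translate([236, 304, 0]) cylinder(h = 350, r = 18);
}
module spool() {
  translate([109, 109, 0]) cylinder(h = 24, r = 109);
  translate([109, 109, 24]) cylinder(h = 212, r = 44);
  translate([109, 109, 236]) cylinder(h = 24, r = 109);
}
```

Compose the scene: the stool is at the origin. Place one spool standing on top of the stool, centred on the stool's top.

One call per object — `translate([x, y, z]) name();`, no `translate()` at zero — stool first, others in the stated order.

stool();
translate([18, 52, 380]) spool();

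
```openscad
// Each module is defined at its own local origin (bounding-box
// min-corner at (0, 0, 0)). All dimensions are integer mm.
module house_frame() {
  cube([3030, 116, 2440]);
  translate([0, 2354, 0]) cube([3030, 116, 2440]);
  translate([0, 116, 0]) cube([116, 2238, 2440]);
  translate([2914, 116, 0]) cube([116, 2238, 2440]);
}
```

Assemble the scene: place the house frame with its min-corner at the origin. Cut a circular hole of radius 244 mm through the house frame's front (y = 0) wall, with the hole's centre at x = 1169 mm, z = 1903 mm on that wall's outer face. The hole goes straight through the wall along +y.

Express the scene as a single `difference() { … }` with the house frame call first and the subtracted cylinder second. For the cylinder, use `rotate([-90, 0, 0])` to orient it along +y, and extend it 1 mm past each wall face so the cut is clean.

difference() {
  house_frame();
  translate([1169, -1, 1903]) rotate([-90, 0, 0]) cylinder(h = 118, r = 244);
}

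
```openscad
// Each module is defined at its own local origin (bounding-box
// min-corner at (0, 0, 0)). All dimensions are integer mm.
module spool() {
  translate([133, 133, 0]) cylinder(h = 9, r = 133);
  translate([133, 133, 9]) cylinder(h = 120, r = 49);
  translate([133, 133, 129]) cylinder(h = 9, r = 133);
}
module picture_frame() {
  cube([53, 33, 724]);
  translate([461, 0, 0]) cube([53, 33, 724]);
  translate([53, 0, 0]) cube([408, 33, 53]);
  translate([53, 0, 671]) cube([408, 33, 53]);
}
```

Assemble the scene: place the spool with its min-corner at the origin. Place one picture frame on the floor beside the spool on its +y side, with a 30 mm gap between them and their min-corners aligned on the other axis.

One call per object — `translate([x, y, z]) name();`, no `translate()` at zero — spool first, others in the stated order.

spool();
translate([0, 296, 0]) picture_frame();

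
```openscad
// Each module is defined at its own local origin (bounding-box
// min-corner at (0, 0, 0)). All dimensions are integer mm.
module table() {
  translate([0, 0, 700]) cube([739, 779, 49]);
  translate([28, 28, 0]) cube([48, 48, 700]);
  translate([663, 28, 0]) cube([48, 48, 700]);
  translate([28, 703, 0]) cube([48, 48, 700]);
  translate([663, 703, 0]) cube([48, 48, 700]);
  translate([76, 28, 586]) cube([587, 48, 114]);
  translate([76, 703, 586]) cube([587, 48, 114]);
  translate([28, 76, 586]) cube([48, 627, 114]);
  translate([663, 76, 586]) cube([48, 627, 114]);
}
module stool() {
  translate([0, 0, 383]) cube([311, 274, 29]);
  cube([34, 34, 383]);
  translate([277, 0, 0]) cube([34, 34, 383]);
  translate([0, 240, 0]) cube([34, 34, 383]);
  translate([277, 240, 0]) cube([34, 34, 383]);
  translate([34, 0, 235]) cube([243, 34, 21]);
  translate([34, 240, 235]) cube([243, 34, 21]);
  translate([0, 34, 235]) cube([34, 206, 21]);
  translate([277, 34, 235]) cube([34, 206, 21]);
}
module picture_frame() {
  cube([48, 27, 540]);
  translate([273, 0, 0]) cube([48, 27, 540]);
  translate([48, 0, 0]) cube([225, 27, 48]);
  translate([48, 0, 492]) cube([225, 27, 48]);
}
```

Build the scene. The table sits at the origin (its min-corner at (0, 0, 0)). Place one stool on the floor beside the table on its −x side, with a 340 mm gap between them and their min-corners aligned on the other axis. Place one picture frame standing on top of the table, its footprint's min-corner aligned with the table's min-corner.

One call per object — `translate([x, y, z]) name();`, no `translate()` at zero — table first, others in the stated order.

table();
translate([-651, 0, 0]) stool();
translate([0, 0, 749]) picture_frame();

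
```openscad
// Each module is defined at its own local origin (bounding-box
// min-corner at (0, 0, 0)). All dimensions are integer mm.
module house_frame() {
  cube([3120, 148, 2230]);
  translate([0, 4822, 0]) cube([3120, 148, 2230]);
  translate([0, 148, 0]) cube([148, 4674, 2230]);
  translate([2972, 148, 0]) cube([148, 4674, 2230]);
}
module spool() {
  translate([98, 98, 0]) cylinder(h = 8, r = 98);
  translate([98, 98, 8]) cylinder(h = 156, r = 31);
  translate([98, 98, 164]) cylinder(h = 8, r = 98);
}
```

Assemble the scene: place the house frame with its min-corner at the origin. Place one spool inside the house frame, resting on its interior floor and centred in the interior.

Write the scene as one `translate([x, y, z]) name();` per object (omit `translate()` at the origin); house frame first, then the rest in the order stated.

house_frame();
translate([1462, 2387, 0]) spool();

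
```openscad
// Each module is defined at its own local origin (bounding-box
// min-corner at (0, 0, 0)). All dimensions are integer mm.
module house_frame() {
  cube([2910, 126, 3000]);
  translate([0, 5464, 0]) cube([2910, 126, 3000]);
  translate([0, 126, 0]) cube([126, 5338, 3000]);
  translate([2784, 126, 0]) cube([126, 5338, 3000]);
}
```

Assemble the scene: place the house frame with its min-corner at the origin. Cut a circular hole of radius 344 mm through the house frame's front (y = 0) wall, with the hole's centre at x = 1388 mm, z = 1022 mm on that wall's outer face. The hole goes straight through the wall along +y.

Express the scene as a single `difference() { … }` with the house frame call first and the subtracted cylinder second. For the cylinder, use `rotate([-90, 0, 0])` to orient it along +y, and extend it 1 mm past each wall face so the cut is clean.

difference() {
  house_frame();
  translate([1388, -1, 1022]) rotate([-90, 0, 0]) cylinder(h = 128, r = 344);
}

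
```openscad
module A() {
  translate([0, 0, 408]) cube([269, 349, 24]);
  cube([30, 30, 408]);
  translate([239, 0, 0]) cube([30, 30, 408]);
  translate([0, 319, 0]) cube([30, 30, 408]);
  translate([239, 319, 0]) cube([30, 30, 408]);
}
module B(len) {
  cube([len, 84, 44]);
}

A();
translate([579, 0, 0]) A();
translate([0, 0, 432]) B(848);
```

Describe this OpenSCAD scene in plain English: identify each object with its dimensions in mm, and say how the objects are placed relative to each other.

A is a four-legged stool. The seat is a 269×349×24 mm slab whose top surface is at z = 432 mm; four square legs, each 30×30 mm in cross-section, run from the floor (z = 0) to the underside of the seat, each flush with a corner of the seat.

B is a rectangular beam 848 mm long (x), 84 mm deep (y), 44 mm thick (z).

The beam spans the tops of two stools placed 310 mm apart, resting at z = 432 mm.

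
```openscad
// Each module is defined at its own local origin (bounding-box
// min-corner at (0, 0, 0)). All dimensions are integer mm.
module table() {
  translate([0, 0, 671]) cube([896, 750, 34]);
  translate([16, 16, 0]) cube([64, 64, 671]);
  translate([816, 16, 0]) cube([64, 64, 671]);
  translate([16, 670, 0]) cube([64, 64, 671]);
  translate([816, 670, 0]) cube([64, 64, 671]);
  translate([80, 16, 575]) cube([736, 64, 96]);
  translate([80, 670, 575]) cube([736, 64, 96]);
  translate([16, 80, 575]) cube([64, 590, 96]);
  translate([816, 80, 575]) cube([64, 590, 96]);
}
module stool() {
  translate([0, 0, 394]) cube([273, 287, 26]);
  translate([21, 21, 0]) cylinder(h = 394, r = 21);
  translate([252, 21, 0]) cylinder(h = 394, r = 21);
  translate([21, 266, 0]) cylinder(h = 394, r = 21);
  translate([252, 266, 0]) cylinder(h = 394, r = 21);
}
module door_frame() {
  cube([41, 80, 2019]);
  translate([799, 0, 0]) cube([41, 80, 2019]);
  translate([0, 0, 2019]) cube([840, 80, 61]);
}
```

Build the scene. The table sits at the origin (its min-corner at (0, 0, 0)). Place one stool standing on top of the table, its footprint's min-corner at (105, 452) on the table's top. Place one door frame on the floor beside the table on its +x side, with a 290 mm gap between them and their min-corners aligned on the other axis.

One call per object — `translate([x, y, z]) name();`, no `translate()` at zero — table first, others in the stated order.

table();
translate([105, 452, 705]) stool();
translate([1186, 0, 0]) door_frame();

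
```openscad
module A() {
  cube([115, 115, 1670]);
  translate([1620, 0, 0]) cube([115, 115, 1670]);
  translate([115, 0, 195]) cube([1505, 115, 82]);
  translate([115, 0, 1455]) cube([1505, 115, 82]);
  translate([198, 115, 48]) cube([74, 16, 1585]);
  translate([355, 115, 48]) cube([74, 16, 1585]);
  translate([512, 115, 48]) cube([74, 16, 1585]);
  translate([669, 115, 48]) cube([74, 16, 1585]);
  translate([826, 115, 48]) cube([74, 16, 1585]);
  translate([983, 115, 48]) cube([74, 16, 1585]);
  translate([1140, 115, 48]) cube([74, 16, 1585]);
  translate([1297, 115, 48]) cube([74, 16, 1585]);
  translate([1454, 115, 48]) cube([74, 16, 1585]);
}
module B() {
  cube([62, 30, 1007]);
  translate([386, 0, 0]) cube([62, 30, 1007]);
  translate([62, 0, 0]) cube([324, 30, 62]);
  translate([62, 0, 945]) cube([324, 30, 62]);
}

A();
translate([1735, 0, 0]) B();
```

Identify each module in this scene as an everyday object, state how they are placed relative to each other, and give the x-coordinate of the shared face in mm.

The fence section's +x face and the picture frame's −x face are both at x = 1735 mm.

A is a fence section. B is a picture frame. The picture frame is against the fence section's +x side, with their −y faces flush. The x-coordinate of the shared face is 1735 mm.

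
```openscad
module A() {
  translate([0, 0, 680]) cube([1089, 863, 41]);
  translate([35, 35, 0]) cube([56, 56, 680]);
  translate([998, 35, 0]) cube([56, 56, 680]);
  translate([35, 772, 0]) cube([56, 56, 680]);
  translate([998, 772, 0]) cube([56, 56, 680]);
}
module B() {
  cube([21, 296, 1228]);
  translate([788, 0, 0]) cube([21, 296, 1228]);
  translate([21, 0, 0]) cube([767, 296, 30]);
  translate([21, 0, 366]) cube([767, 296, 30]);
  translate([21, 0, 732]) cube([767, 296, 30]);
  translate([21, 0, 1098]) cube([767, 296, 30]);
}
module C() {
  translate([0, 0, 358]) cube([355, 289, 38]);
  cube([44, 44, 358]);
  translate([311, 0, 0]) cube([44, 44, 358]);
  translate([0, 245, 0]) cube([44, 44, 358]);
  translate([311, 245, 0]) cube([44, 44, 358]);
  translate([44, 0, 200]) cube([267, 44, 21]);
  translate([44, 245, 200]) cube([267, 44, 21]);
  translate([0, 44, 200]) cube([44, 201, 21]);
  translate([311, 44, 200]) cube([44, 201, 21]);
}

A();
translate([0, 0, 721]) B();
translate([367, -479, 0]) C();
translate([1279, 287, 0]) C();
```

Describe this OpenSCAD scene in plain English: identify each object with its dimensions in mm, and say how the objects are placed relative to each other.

A is a table with a 1089×863 mm rectangular top, 41 mm thick, top surface at z = 721 mm, supported by four 56×56 mm square legs, each inset 35 mm from the nearest pair of top edges, running from the floor.

B is a bookshelf 809 mm wide overall, 296 mm deep and 1228 mm tall. The two sides are 21 mm thick vertical panels. 4 horizontal shelves of 30 mm thickness span between the inner faces of the sides; the lowest shelf sits on the floor and shelves are stacked with a clear vertical gap of 336 mm between each pair.

C is a four-legged stool. The seat is 355×289 mm, 38 mm thick, top at z = 396 mm. It stands on four square legs, each 44×44 mm in cross-section, from z = 0 to the seat underside, each flush with a corner of the seat. Four stretchers, 44 mm wide and 21 mm tall, connect adjacent legs with their undersides at z = 200 mm, each running between the inner faces of the legs it joins and aligned with the legs' outer faces on the other axis.

The bookshelf is on top of the table. Two stools sit around the table at the −y, +x sides.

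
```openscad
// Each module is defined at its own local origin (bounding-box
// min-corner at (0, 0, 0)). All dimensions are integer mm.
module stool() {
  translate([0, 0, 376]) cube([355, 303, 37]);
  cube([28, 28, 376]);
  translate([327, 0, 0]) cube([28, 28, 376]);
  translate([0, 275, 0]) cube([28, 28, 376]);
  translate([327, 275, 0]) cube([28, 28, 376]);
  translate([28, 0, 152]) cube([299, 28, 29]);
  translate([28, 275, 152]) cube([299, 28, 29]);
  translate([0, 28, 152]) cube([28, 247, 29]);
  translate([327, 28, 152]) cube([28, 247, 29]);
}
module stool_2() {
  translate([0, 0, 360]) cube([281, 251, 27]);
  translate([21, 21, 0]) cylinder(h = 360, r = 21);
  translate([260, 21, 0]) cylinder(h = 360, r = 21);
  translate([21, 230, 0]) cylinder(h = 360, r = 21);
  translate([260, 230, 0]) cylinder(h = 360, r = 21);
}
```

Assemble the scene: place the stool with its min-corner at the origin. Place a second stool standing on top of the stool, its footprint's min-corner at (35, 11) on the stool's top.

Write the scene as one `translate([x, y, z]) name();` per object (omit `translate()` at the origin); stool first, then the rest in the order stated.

stool();
translate([35, 11, 413]) stool_2();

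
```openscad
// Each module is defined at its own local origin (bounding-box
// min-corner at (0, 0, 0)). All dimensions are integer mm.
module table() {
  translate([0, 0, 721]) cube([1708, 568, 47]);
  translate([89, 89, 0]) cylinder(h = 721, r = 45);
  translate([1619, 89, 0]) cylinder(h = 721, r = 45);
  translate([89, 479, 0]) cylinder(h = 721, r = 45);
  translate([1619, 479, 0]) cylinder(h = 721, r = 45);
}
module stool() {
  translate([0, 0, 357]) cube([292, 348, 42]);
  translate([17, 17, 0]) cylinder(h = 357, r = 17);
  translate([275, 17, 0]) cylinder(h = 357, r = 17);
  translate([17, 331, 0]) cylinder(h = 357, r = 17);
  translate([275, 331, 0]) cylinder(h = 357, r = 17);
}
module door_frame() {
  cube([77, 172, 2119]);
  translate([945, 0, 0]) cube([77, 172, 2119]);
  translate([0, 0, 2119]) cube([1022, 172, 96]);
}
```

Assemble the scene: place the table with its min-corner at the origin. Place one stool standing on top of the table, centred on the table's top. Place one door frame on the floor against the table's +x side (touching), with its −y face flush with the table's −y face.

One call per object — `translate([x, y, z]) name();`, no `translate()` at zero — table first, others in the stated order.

table();
translate([708, 110, 768]) stool();
translate([1708, 0, 0]) door_frame();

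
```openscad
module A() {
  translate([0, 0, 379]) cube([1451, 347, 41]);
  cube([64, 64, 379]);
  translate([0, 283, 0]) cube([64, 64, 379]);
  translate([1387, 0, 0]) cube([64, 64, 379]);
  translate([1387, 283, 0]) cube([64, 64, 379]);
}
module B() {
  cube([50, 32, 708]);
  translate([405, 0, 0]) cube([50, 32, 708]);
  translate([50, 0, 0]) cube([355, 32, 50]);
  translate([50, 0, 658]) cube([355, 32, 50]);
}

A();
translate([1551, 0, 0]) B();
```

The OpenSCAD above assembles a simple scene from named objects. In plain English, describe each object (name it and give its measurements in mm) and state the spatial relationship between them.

A is a bench: a 1451×347 mm seat slab, 41 mm thick, top at z = 420 mm, on four 64×64 mm square legs flush with the seat corners and standing on z = 0.

B is a picture frame with a 355×608 mm rectangular opening (x by z) and a uniform 50 mm border on every side. Frame depth is 32 mm along y. It is built from two vertical stiles running the full outside height and two horizontal rails spanning the gap between the stiles.

The picture frame is on the floor beside the bench on its +x side.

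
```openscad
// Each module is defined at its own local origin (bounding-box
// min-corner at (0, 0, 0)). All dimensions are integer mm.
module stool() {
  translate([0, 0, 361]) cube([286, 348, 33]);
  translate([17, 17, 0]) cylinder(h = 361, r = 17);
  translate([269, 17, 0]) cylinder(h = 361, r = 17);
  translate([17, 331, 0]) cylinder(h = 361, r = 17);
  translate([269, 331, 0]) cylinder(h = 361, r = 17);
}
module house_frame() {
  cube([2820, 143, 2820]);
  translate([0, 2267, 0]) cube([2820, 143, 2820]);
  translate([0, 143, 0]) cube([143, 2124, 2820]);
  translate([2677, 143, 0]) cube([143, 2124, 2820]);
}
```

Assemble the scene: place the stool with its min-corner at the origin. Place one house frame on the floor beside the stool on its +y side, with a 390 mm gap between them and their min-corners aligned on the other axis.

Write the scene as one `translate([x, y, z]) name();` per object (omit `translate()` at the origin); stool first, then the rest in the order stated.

stool();
translate([0, 738, 0]) house_frame();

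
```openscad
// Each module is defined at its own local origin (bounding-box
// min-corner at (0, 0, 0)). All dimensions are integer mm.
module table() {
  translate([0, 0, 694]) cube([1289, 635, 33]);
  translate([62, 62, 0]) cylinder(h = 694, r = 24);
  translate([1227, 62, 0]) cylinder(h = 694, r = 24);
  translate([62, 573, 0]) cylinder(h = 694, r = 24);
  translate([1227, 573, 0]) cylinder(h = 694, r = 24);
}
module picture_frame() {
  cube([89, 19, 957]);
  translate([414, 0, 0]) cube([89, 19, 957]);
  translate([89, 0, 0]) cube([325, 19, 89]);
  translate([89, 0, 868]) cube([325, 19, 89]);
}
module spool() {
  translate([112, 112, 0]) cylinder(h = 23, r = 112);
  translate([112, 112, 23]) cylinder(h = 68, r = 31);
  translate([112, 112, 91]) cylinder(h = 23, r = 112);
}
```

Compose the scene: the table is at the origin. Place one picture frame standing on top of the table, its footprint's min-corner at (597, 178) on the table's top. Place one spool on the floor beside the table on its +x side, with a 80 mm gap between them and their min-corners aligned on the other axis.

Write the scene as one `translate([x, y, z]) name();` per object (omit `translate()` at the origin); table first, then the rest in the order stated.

table();
translate([597, 178, 727]) picture_frame();
translate([1369, 0, 0]) spool();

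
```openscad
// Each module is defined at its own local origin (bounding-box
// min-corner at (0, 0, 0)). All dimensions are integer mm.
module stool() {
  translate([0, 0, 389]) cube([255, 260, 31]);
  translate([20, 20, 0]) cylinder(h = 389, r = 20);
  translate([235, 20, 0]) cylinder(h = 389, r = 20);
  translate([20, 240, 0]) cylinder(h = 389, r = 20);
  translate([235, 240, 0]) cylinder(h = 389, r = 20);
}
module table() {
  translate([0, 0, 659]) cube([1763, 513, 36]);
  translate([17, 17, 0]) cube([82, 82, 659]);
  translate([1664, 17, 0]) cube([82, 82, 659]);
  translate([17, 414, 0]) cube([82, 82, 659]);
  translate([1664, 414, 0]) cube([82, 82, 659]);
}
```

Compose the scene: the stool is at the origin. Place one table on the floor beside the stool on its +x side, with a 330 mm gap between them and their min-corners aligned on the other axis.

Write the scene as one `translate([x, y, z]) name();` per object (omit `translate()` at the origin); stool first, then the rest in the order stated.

stool();
translate([585, 0, 0]) table();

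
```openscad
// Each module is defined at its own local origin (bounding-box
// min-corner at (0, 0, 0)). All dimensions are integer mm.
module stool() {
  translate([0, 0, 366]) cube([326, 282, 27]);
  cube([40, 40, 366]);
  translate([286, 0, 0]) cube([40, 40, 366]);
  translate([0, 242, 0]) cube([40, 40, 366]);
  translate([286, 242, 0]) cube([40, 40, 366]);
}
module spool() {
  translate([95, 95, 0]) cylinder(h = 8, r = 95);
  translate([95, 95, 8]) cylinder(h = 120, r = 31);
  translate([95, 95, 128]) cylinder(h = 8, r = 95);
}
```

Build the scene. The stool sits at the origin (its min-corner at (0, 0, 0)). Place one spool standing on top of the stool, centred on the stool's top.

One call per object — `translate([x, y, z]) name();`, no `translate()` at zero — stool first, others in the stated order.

stool();
translate([68, 46, 393]) spool();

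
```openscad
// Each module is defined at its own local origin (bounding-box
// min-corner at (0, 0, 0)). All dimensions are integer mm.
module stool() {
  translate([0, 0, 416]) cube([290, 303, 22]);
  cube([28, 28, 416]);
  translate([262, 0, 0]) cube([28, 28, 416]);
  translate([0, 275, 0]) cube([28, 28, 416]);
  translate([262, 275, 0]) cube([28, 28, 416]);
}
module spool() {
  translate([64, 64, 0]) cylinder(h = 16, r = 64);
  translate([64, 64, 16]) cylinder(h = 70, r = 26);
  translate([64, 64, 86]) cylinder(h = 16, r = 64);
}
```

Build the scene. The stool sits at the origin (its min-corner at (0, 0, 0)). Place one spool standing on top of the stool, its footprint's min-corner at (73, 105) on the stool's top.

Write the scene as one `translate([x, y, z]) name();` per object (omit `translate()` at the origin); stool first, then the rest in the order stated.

stool();
translate([73, 105, 438]) spool();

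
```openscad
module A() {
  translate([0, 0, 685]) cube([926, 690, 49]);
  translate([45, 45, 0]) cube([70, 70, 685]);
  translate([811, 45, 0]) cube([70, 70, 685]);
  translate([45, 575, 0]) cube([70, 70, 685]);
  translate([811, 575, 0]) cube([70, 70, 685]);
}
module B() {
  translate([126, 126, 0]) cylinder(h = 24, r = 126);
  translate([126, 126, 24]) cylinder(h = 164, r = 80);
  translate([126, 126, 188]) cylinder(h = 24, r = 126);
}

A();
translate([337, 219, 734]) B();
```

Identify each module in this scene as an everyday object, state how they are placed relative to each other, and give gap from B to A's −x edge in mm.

A is a table. B is a spool. The spool is on top of the table, centred. The gap from the spool to the table's −x edge is 337 mm.

The spool's min-x is at 337; the table's min-x is 0; gap = 337 mm.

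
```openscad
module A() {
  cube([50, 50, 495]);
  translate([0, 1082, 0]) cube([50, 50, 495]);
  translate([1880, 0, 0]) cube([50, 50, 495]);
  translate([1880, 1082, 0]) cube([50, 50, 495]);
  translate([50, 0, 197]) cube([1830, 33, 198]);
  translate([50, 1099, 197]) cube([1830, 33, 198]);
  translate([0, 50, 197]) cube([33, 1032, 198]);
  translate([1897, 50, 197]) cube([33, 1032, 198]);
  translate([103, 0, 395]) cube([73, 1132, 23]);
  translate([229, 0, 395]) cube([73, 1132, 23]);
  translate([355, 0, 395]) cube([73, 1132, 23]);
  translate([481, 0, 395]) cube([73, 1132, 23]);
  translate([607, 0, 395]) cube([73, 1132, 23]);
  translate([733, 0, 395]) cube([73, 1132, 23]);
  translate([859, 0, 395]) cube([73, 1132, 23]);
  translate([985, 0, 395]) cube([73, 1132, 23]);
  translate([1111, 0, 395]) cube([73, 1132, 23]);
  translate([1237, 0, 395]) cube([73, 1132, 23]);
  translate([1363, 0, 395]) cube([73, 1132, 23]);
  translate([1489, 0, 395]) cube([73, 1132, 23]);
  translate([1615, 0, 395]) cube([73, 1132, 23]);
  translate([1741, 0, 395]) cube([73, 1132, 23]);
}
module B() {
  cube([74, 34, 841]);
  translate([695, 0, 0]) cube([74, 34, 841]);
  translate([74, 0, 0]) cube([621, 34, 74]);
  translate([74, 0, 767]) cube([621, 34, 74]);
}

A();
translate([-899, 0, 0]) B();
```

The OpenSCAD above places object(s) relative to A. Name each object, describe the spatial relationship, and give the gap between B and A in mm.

The picture frame's nearest face is 130 mm from the bed frame's −x face.

A is a bed frame. B is a picture frame. The picture frame is on the floor beside the bed frame on its −x side. The gap between the picture frame and the bed frame is 130 mm.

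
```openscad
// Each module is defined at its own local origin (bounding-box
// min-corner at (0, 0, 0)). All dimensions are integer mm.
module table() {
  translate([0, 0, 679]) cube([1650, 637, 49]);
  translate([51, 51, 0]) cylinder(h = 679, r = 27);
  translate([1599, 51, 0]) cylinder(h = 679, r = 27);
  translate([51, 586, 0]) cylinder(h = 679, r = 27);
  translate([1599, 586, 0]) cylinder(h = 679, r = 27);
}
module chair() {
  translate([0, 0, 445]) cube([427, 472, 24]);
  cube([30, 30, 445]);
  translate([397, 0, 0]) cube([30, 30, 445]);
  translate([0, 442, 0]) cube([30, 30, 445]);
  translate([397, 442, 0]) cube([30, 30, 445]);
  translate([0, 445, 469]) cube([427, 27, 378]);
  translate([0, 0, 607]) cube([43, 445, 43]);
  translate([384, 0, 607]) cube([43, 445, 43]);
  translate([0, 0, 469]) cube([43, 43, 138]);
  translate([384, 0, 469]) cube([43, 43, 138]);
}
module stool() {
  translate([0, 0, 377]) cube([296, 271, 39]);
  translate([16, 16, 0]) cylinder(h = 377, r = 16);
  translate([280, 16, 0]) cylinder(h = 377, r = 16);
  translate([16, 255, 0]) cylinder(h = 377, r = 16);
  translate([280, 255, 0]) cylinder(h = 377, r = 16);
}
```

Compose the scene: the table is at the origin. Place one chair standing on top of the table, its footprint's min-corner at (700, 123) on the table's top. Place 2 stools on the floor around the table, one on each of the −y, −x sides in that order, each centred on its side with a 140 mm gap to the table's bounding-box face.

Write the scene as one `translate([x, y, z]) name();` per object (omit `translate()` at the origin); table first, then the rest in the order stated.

table();
translate([700, 123, 728]) chair();
translate([677, -411, 0]) stool();
translate([-436, 183, 0]) stool();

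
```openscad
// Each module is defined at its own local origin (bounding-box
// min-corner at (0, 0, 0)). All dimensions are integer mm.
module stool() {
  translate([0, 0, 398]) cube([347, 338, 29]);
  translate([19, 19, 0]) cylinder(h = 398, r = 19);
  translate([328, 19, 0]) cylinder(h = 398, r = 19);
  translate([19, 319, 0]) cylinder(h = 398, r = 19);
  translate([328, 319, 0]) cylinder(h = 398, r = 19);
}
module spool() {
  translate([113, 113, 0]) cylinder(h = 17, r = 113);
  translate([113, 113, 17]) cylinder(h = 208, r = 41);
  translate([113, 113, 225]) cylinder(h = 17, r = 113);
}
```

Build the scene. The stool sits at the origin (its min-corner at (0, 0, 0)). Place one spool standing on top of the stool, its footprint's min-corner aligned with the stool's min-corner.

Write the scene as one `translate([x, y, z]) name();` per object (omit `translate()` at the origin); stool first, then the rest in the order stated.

stool();
translate([0, 0, 427]) spool();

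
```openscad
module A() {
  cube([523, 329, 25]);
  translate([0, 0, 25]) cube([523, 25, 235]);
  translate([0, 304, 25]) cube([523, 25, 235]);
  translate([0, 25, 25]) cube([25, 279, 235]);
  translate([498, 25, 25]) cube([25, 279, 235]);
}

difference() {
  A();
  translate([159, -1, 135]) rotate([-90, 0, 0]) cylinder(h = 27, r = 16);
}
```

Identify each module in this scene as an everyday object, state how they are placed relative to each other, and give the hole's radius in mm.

The subtracted cylinder has r = 16 mm.

A is an open box. The open box has a circular hole through its front wall. The hole's radius is 16 mm.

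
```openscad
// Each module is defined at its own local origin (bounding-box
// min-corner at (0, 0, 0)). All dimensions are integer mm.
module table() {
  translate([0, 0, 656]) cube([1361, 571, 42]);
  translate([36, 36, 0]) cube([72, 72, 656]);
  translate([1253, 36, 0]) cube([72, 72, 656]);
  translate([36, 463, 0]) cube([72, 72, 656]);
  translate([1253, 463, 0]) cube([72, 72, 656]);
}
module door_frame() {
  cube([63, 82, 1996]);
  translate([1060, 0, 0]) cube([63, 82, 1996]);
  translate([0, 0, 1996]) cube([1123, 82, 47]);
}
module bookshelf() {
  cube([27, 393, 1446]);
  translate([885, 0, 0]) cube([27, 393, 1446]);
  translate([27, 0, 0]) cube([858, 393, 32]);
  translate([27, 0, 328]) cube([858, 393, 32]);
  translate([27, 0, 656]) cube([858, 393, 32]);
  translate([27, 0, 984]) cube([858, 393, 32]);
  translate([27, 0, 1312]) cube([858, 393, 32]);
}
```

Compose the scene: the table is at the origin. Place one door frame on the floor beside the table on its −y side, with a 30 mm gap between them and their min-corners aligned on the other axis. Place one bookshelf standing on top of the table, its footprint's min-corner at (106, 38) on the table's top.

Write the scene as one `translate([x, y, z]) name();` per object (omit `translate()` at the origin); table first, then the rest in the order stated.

table();
translate([0, -112, 0]) door_frame();
translate([106, 38, 698]) bookshelf();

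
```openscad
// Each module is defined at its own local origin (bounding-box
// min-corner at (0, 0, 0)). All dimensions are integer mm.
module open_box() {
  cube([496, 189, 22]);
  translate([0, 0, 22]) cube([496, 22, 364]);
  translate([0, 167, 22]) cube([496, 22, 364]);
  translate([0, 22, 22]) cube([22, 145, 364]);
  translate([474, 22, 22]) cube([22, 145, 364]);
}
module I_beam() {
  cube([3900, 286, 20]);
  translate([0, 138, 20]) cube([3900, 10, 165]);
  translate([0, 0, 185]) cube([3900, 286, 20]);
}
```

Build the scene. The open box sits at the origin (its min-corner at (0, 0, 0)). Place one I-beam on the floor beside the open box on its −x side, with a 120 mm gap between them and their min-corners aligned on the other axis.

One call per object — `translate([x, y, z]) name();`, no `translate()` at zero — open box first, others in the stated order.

open_box();
translate([-4020, 0, 0]) I_beam();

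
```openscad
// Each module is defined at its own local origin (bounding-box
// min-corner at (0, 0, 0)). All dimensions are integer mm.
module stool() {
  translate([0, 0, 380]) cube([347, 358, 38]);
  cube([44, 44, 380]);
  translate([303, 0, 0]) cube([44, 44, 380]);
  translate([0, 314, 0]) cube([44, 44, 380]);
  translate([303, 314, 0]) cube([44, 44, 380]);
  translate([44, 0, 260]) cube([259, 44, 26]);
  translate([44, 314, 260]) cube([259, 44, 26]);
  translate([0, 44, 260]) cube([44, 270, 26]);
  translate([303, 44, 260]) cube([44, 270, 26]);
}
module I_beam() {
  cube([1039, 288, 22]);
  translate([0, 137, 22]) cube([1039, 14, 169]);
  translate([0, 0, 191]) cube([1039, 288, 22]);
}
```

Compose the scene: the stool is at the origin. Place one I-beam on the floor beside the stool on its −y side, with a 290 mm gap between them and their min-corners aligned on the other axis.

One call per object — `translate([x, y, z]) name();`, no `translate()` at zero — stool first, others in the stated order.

stool();
translate([0, -578, 0]) I_beam();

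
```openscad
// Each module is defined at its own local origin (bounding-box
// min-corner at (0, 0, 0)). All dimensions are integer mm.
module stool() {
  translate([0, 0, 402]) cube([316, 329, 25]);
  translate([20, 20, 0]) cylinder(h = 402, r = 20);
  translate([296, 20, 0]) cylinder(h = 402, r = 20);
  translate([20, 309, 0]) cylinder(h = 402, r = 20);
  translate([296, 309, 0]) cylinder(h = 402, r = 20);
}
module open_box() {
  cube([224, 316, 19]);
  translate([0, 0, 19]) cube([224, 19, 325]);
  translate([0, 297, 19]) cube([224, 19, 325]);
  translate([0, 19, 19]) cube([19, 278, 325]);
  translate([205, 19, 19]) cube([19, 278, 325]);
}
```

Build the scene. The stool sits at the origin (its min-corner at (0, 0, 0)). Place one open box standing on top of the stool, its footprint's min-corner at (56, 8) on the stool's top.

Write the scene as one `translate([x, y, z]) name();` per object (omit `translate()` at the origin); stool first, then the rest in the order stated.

stool();
translate([56, 8, 427]) open_box();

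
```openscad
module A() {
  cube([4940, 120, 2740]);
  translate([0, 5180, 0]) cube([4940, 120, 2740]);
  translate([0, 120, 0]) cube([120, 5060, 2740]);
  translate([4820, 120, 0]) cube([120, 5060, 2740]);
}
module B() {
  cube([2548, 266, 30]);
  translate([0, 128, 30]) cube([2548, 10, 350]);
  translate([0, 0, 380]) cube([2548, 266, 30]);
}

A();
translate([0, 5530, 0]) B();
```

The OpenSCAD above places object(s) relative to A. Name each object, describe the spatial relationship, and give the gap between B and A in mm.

The I-beam's nearest face is 230 mm from the house frame's +y face.

A is a house frame. B is an I-beam. The I-beam is on the floor beside the house frame on its +y side. The gap between the I-beam and the house frame is 230 mm.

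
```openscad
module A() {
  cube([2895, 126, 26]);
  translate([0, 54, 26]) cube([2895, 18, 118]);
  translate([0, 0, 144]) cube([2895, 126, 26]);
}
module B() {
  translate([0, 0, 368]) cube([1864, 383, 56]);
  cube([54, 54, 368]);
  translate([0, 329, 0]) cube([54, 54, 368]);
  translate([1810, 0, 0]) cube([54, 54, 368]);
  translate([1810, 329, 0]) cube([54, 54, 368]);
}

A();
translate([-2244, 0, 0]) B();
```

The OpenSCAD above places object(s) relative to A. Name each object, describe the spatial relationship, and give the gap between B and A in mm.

A is an I-beam. B is a bench. The bench is on the floor beside the I-beam on its −x side. The gap between the bench and the I-beam is 380 mm.

The bench's nearest face is 380 mm from the I-beam's −x face.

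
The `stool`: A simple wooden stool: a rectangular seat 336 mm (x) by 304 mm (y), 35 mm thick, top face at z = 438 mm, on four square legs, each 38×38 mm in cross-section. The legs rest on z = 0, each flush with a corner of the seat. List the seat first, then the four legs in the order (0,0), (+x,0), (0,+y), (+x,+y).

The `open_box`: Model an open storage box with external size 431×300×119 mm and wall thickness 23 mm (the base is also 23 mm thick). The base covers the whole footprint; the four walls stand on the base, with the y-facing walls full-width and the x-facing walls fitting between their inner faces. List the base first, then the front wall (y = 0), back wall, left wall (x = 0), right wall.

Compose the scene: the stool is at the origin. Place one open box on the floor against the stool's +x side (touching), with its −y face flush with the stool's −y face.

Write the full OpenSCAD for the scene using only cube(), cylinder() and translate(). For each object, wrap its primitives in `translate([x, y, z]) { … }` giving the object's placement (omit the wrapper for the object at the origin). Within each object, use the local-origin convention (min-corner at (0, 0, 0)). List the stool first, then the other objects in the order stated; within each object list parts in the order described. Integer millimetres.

translate([0, 0, 403]) cube([336, 304, 35]);
cube([38, 38, 403]);
translate([298, 0, 0]) cube([38, 38, 403]);
translate([0, 266, 0]) cube([38, 38, 403]);
translate([298, 266, 0]) cube([38, 38, 403]);
translate([336, 0, 0]) {
  cube([431, 300, 23]);
  translate([0, 0, 23]) cube([431, 23, 96]);
  translate([0, 277, 23]) cube([431, 23, 96]);
  translate([0, 23, 23]) cube([23, 254, 96]);
  translate([408, 23, 23]) cube([23, 254, 96]);
}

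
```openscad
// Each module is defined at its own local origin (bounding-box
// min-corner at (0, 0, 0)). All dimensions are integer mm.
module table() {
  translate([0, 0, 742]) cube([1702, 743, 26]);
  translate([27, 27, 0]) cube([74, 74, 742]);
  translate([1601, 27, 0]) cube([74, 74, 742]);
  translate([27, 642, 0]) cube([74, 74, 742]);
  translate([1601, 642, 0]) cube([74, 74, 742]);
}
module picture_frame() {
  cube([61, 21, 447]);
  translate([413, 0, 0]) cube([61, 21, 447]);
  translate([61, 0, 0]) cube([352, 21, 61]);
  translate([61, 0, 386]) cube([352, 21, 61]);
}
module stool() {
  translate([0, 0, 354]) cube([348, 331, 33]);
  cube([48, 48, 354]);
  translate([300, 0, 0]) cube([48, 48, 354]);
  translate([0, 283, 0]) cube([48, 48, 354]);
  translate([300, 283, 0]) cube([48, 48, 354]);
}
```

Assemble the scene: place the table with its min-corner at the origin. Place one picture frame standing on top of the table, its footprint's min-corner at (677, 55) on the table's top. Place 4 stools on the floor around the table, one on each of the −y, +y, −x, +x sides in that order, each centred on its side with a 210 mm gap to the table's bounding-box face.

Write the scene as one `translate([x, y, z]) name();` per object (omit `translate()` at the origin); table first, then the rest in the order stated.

table();
translate([677, 55, 768]) picture_frame();
translate([677, -541, 0]) stool();
translate([677, 953, 0]) stool();
translate([-558, 206, 0]) stool();
translate([1912, 206, 0]) stool();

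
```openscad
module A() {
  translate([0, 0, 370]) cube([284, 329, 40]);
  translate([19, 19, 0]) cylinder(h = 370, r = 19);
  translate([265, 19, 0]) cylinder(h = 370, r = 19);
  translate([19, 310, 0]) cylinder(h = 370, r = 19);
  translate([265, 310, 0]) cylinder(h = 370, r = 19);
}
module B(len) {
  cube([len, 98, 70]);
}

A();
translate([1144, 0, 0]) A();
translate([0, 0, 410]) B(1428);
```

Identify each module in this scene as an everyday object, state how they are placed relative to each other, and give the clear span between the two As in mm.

A is a stool. B is a beam. A beam spans the tops of two stools. The clear span between the two stools is 860 mm.

Second stool starts at x = 1144; first ends at x = 284; clear span = 1144 − 284 = 860 mm.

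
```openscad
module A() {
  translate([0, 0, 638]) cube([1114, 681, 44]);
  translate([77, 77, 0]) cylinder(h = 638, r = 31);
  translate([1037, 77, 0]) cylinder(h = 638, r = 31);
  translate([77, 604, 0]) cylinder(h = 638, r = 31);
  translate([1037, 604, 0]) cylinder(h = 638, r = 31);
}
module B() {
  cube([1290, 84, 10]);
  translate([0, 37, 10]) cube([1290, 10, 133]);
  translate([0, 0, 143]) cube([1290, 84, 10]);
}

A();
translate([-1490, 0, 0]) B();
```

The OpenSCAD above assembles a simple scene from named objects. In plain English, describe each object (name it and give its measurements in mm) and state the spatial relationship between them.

A is a table with a 1114×681 mm rectangular top, 44 mm thick, top surface at z = 682 mm, supported by four round legs of 62 mm diameter, each leg's bounding box inset 46 mm from the nearest pair of top edges, running from the floor.

B is an I-beam lying along x, 1290 mm long. Overall section height 153 mm. Two flanges 84 mm wide (y) and 10 mm thick, one on the floor and one at the top; a web 10 mm thick runs between them, centred on the flange width.

The I-beam is on the floor beside the table on its −x side.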